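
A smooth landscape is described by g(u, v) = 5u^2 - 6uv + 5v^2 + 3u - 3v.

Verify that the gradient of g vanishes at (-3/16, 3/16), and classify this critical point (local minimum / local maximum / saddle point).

∇g = (10u - 6v + 3, -6u + 10v - 3); substituting (-3/16, 3/16) gives ∇g = (0, 0), so (-3/16, 3/16) is indeed a critical point.
The Hessian of g is constant: H = [[10, -6], [-6, 10]].
det(H) = 10·10 − (-6)² = 64.
det(H) > 0 and tr(H) = 20 > 0, so H is positive definite and the point is a local minimum.

local minimum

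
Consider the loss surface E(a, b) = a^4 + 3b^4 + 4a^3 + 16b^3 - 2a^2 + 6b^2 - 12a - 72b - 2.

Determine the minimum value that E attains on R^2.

-58

E(a,b) separates as P(a) + Q(b) − 2, so its minimum is min P + min Q − 2.
P'(a) = 4(a - 1)(a + 1)(a + 3) vanishes at a ∈ {-3, -1, 1}; Q'(b) = 12(b - 1)(b + 2)(b + 3) vanishes at b ∈ {-3, -2, 1}.
Local minima of P (where P''>0): P(-3)=-9, P(1)=-9. Local minima of Q: Q(-3)=81, Q(1)=-47.
So the global minimum of E is P(-3) + Q(1) − 2 = -9 − 47 − 2 = -58, attained at (-3, 1).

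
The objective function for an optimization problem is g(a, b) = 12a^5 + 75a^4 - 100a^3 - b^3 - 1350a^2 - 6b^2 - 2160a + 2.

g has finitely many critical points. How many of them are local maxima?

2

g separates as a function of a plus a function of b, so ∇g=0 decouples.
∂g/∂a = 60(a - 3)(a + 1)(a + 3)(a + 4) = 0 at a ∈ {-4, -3, -1, 3}; ∂g/∂b = -3b(b + 4) = 0 at b ∈ {-4, 0}.
The Hessian is diagonal: diag(g_aa, g_bb). Second derivatives: g_aa(-4)=-1260, g_aa(-3)=720, g_aa(-1)=-1440, g_aa(3)=10080; g_bb(-4)=12, g_bb(0)=-12.
Local maxima occur where both diagonal entries negative: (-4, 0), (-1, 0). Count: 2.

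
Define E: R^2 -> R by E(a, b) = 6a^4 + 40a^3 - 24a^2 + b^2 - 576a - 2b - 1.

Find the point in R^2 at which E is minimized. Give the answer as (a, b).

E(a,b) separates as P(a) + Q(b) − 1, so its minimum is min P + min Q − 1.
P'(a) = 24(a - 2)(a + 3)(a + 4) vanishes at a ∈ {-4, -3, 2}; Q'(b) = 2b - 2 vanishes at b ∈ {1}.
Local minima of P (where P''>0): P(-4)=896, P(2)=-832. Local minima of Q: Q(1)=-1.
So the global minimum of E is P(2) + Q(1) − 1 = -832 − 1 − 1 = -834, attained at (2, 1).

(2, 1)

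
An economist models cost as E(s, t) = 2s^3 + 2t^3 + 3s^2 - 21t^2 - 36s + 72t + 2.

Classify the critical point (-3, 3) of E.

The mixed partial ∂²E/∂s∂t is 0, so the Hessian at any point is diag(E_ss, E_tt) = diag(6(2s + 1), 6(2t - 7)).
At (-3, 3): H = diag(-30, -6).
Both eigenvalues are negative, so H is negative definite: a local maximum.

local maximum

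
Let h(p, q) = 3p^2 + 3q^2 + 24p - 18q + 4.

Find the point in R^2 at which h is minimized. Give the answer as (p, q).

h(p,q) separates as A(p) + B(q) + 4, so its minimum is min A + min B + 4.
A'(p) = 6p + 24 vanishes at p ∈ {-4}; B'(q) = 6q - 18 vanishes at q ∈ {3}.
Local minima of A (where A''>0): A(-4)=-48. Local minima of B: B(3)=-27.
So the global minimum of h is A(-4) + B(3) + 4 = -48 − 27 + 4 = -71, attained at (-4, 3).

(-4, 3)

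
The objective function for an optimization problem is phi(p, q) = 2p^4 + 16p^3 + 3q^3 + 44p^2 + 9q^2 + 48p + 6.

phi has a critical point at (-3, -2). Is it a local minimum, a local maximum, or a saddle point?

saddle point

The mixed partial ∂²phi/∂p∂q is 0, so the Hessian at any point is diag(phi_pp, phi_qq) = diag(8(3p^2 + 12p + 11), 18(q + 1)).
At (-3, -2): H = diag(16, -18).
The eigenvalues have opposite signs, so H is indefinite: a saddle point.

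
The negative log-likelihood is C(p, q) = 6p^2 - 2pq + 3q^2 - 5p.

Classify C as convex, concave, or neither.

C is quadratic, so its Hessian is the constant matrix H = [[12, -2], [-2, 6]].
det(H) = 68, tr(H) = 18.
det(H) > 0 and tr(H) > 0, so H is positive definite everywhere: convex.

convex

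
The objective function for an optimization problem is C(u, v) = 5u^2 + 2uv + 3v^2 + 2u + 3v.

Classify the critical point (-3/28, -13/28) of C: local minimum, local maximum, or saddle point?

local minimum

The Hessian of C is constant: H = [[10, 2], [2, 6]].
det(H) = 10·6 − 2² = 56.
det(H) > 0 and tr(H) = 16 > 0, so H is positive definite and the point is a local minimum.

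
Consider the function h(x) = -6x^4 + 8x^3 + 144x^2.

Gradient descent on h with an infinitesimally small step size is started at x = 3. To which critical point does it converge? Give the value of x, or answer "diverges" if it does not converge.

0

h'(x) = -24x(x - 4)(x + 3), so h'(3) = 432.
Gradient descent moves in the -h' direction, i.e. x is decreasing.
The nearest critical point in that direction is x = 0, where h'' = 288 > 0 (a local minimum). The iterate converges there.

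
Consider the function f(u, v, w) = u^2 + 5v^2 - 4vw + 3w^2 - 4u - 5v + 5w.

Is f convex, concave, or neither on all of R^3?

convex

f is quadratic, so its Hessian is the constant matrix H = [[2, 0, 0], [0, 10, -4], [0, -4, 6]].
Leading principal minors: 2, 20, 88.
All positive ⇒ H ≻ 0 ⇒ convex.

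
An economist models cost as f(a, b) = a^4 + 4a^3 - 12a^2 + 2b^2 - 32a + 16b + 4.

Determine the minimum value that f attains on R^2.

-92

f(a,b) separates as P(a) + Q(b) + 4, so its minimum is min P + min Q + 4.
P'(a) = 4(a - 2)(a + 1)(a + 4) vanishes at a ∈ {-4, -1, 2}; Q'(b) = 4b + 16 vanishes at b ∈ {-4}.
Local minima of P (where P''>0): P(-4)=-64, P(2)=-64. Local minima of Q: Q(-4)=-32.
So the global minimum of f is P(-4) + Q(-4) + 4 = -64 − 32 + 4 = -92, attained at (-4, -4).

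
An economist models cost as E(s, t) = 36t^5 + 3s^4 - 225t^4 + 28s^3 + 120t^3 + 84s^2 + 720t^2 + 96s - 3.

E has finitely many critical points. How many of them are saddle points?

E separates as a function of s plus a function of t, so ∇E=0 decouples.
∂E/∂s = 12(s + 1)(s + 2)(s + 4) = 0 at s ∈ {-4, -2, -1}; ∂E/∂t = 180t(t - 4)(t - 2)(t + 1) = 0 at t ∈ {-1, 0, 2, 4}.
The Hessian is diagonal: diag(E_ss, E_tt). Second derivatives: E_ss(-4)=72, E_ss(-2)=-24, E_ss(-1)=36; E_tt(-1)=-2700, E_tt(0)=1440, E_tt(2)=-2160, E_tt(4)=7200.
Saddle points occur where the two diagonal entries have opposite signs: (-4, -1), (-4, 2), (-2, 0), (-2, 4), (-1, -1), (-1, 2). Count: 6.

6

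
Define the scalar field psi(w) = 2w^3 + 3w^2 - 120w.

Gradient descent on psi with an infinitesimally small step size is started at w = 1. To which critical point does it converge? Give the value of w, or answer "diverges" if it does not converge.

psi'(w) = 6(w - 4)(w + 5), so psi'(1) = -108.
Gradient descent moves in the -psi' direction, i.e. w is increasing.
The nearest critical point in that direction is w = 4, where psi'' = 54 > 0 (a local minimum). The iterate converges there.

4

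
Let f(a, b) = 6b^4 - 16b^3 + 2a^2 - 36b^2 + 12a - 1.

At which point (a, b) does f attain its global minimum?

f(a,b) separates as P(a) + Q(b) − 1, so its minimum is min P + min Q − 1.
P'(a) = 4a + 12 vanishes at a ∈ {-3}; Q'(b) = 24b(b - 3)(b + 1) vanishes at b ∈ {-1, 0, 3}.
Local minima of P (where P''>0): P(-3)=-18. Local minima of Q: Q(-1)=-14, Q(3)=-270.
So the global minimum of f is P(-3) + Q(3) − 1 = -18 − 270 − 1 = -289, attained at (-3, 3).

(-3, 3)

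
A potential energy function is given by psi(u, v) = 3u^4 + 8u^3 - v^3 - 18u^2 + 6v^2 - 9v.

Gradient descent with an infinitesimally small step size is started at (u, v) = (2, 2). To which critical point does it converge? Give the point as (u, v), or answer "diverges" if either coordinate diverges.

(1, 1)

psi is separable, so gradient descent decouples: u follows -∂psi/∂u, v follows -∂psi/∂v.
∂psi/∂u = 12u(u - 1)(u + 3); at u=2 this is 120, so u decreases.
∂psi/∂v = -3(v - 3)(v - 1); at v=2 this is 3, so v decreases.
u converges to its nearest critical value 1 (a local min of the u-part); v converges to 1. The iterate converges to (1, 1).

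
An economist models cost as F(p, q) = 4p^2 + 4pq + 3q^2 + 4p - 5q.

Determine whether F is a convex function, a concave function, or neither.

convex

F is quadratic, so its Hessian is the constant matrix H = [[8, 4], [4, 6]].
det(H) = 32, tr(H) = 14.
det(H) > 0 and tr(H) > 0, so H is positive definite everywhere: convex.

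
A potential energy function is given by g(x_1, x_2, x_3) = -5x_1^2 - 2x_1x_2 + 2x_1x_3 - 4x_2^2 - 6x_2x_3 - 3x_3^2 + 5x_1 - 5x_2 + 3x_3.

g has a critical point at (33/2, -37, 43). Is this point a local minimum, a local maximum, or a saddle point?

The Hessian is constant: H = [[-10, -2, 2], [-2, -8, -6], [2, -6, -6]].
Leading principal minors: Δ₁ = -10, Δ₂ = 76, Δ₃ = -16.
The minors alternate sign starting negative (−, +, −), so H is negative definite: a local maximum.

local maximum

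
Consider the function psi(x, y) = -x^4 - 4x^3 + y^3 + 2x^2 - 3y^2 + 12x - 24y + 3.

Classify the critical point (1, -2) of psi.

local maximum

The mixed partial ∂²psi/∂x∂y is 0, so the Hessian at any point is diag(psi_xx, psi_yy) = diag(4(-3x^2 - 6x + 1), 6(y - 1)).
At (1, -2): H = diag(-32, -18).
Both eigenvalues are negative, so H is negative definite: a local maximum.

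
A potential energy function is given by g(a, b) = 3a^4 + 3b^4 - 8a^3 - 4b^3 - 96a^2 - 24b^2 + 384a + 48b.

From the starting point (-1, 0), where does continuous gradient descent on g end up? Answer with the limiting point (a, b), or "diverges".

(-4, -2)

g is separable, so gradient descent decouples: a follows -∂g/∂a, b follows -∂g/∂b.
∂g/∂a = 12(a - 4)(a - 2)(a + 4); at a=-1 this is 540, so a decreases.
∂g/∂b = 12(b - 2)(b - 1)(b + 2); at b=0 this is 48, so b decreases.
a converges to its nearest critical value -4 (a local min of the a-part); b converges to -2. The iterate converges to (-4, -2).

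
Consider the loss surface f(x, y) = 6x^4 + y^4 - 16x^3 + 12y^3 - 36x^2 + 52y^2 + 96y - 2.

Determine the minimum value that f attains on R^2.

-336

f(x,y) separates as P(x) + Q(y) − 2, so its minimum is min P + min Q − 2.
P'(x) = 24x(x - 3)(x + 1) vanishes at x ∈ {-1, 0, 3}; Q'(y) = 4(y + 2)(y + 3)(y + 4) vanishes at y ∈ {-4, -3, -2}.
Local minima of P (where P''>0): P(-1)=-14, P(3)=-270. Local minima of Q: Q(-4)=-64, Q(-2)=-64.
So the global minimum of f is P(3) + Q(-4) − 2 = -270 − 64 − 2 = -336, attained at (3, -4).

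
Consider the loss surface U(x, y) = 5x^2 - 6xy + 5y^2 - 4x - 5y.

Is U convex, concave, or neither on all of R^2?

U is quadratic, so its Hessian is the constant matrix H = [[10, -6], [-6, 10]].
det(H) = 64, tr(H) = 20.
det(H) > 0 and tr(H) > 0, so H is positive definite everywhere: convex.

convex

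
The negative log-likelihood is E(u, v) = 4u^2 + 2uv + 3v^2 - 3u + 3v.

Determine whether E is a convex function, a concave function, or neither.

E is quadratic, so its Hessian is the constant matrix H = [[8, 2], [2, 6]].
det(H) = 44, tr(H) = 14.
det(H) > 0 and tr(H) > 0, so H is positive definite everywhere: convex.

convex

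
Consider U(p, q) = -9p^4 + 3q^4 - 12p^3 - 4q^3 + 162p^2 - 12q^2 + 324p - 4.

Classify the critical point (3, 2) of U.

The mixed partial ∂²U/∂p∂q is 0, so the Hessian at any point is diag(U_pp, U_qq) = diag(36(-3p^2 - 2p + 9), 12(3q^2 - 2q - 2)).
At (3, 2): H = diag(-864, 72).
The eigenvalues have opposite signs, so H is indefinite: a saddle point.

saddle point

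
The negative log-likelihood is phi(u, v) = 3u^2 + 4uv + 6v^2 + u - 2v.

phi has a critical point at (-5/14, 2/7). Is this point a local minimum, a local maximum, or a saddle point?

local minimum

The Hessian of phi is constant: H = [[6, 4], [4, 12]].
det(H) = 6·12 − 4² = 56.
det(H) > 0 and tr(H) = 18 > 0, so H is positive definite and the point is a local minimum.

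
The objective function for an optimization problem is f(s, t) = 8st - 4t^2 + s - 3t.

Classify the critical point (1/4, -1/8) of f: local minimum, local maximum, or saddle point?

saddle point

The Hessian of f is constant: H = [[0, 8], [8, -8]].
det(H) = 0·(-8) − 8² = -64.
Since det(H) < 0, H is indefinite and the critical point is a saddle point.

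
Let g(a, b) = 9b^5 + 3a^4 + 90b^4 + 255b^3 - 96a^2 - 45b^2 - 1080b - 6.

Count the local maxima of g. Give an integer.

g separates as a function of a plus a function of b, so ∇g=0 decouples.
∂g/∂a = 12a(a - 4)(a + 4) = 0 at a ∈ {-4, 0, 4}; ∂g/∂b = 45(b - 1)(b + 2)(b + 3)(b + 4) = 0 at b ∈ {-4, -3, -2, 1}.
The Hessian is diagonal: diag(g_aa, g_bb). Second derivatives: g_aa(-4)=384, g_aa(0)=-192, g_aa(4)=384; g_bb(-4)=-450, g_bb(-3)=180, g_bb(-2)=-270, g_bb(1)=2700.
Local maxima occur where both diagonal entries negative: (0, -4), (0, -2). Count: 2.

2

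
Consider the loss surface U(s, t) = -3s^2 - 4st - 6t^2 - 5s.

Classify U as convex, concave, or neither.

concave

U is quadratic, so its Hessian is the constant matrix H = [[-6, -4], [-4, -12]].
det(H) = 56, tr(H) = -18.
det(H) > 0 and tr(H) < 0, so H is negative definite everywhere: concave.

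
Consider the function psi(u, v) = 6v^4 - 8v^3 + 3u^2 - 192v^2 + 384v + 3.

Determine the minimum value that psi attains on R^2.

-2557

psi(u,v) separates as P(u) + Q(v) + 3, so its minimum is min P + min Q + 3.
P'(u) = 6u vanishes at u ∈ {0}; Q'(v) = 24(v - 4)(v - 1)(v + 4) vanishes at v ∈ {-4, 1, 4}.
Local minima of P (where P''>0): P(0)=0. Local minima of Q: Q(-4)=-2560, Q(4)=-512.
So the global minimum of psi is P(0) + Q(-4) + 3 = 0 − 2560 + 3 = -2557, attained at (0, -4).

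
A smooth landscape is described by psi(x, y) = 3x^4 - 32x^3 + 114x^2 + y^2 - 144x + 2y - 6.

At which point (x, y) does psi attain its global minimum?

psi(x,y) separates as P(x) + Q(y) − 6, so its minimum is min P + min Q − 6.
P'(x) = 12(x - 4)(x - 3)(x - 1) vanishes at x ∈ {1, 3, 4}; Q'(y) = 2y + 2 vanishes at y ∈ {-1}.
Local minima of P (where P''>0): P(1)=-59, P(4)=-32. Local minima of Q: Q(-1)=-1.
So the global minimum of psi is P(1) + Q(-1) − 6 = -59 − 1 − 6 = -66, attained at (1, -1).

(1, -1)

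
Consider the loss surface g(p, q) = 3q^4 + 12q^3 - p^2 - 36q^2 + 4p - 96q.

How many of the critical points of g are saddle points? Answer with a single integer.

g separates as a function of p plus a function of q, so ∇g=0 decouples.
∂g/∂p = -2(p - 2) = 0 at p ∈ {2}; ∂g/∂q = 12(q - 2)(q + 1)(q + 4) = 0 at q ∈ {-4, -1, 2}.
The Hessian is diagonal: diag(g_pp, g_qq). Second derivatives: g_pp(2)=-2; g_qq(-4)=216, g_qq(-1)=-108, g_qq(2)=216.
Saddle points occur where the two diagonal entries have opposite signs: (2, -4), (2, 2). Count: 2.

2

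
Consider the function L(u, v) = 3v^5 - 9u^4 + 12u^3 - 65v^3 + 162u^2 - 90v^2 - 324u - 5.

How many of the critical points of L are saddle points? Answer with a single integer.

6

L separates as a function of u plus a function of v, so ∇L=0 decouples.
∂L/∂u = -36(u - 3)(u - 1)(u + 3) = 0 at u ∈ {-3, 1, 3}; ∂L/∂v = 15v(v - 4)(v + 1)(v + 3) = 0 at v ∈ {-3, -1, 0, 4}.
The Hessian is diagonal: diag(L_uu, L_vv). Second derivatives: L_uu(-3)=-864, L_uu(1)=288, L_uu(3)=-432; L_vv(-3)=-630, L_vv(-1)=150, L_vv(0)=-180, L_vv(4)=2100.
Saddle points occur where the two diagonal entries have opposite signs: (-3, -1), (-3, 4), (1, -3), (1, 0), (3, -1), (3, 4). Count: 6.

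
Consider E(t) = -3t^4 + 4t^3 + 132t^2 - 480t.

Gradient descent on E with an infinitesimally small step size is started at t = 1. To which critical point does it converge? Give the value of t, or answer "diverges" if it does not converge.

E'(t) = -12(t - 4)(t - 2)(t + 5), so E'(1) = -216.
Gradient descent moves in the -E' direction, i.e. t is increasing.
The nearest critical point in that direction is t = 2, where E'' = 168 > 0 (a local minimum). The iterate converges there.

2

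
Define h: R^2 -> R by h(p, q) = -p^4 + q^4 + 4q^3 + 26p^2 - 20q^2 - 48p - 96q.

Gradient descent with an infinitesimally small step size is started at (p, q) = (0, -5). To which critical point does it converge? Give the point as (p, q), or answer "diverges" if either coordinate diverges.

(1, -4)

h is separable, so gradient descent decouples: p follows -∂h/∂p, q follows -∂h/∂q.
∂h/∂p = -4(p - 3)(p - 1)(p + 4); at p=0 this is -48, so p increases.
∂h/∂q = 4(q - 3)(q + 2)(q + 4); at q=-5 this is -96, so q increases.
p converges to its nearest critical value 1 (a local min of the p-part); q converges to -4. The iterate converges to (1, -4).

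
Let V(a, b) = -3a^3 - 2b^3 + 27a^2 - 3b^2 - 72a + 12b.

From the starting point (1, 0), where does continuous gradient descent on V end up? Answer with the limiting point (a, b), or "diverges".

V is separable, so gradient descent decouples: a follows -∂V/∂a, b follows -∂V/∂b.
∂V/∂a = -9(a - 4)(a - 2); at a=1 this is -27, so a increases.
∂V/∂b = -6(b - 1)(b + 2); at b=0 this is 12, so b decreases.
a converges to its nearest critical value 2 (a local min of the a-part); b converges to -2. The iterate converges to (2, -2).

(2, -2)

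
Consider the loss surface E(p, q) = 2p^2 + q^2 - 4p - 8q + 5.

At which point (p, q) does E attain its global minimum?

(1, 4)

E(p,q) separates as A(p) + B(q) + 5, so its minimum is min A + min B + 5.
A'(p) = 4p - 4 vanishes at p ∈ {1}; B'(q) = 2q - 8 vanishes at q ∈ {4}.
Local minima of A (where A''>0): A(1)=-2. Local minima of B: B(4)=-16.
So the global minimum of E is A(1) + B(4) + 5 = -2 − 16 + 5 = -13, attained at (1, 4).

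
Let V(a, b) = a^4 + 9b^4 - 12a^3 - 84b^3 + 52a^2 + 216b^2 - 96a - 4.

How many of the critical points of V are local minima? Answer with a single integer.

V separates as a function of a plus a function of b, so ∇V=0 decouples.
∂V/∂a = 4(a - 4)(a - 3)(a - 2) = 0 at a ∈ {2, 3, 4}; ∂V/∂b = 36b(b - 4)(b - 3) = 0 at b ∈ {0, 3, 4}.
The Hessian is diagonal: diag(V_aa, V_bb). Second derivatives: V_aa(2)=8, V_aa(3)=-4, V_aa(4)=8; V_bb(0)=432, V_bb(3)=-108, V_bb(4)=144.
Local minima occur where both diagonal entries positive: (2, 0), (2, 4), (4, 0), (4, 4). Count: 4.

4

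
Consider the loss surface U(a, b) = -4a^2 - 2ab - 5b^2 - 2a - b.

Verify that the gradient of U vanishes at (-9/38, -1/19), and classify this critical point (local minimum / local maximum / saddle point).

local maximum

∇U = (-8a - 2b - 2, -2a - 10b - 1); substituting (-9/38, -1/19) gives ∇U = (0, 0), so (-9/38, -1/19) is indeed a critical point.
The Hessian of U is constant: H = [[-8, -2], [-2, -10]].
det(H) = (-8)·(-10) − (-2)² = 76.
det(H) > 0 and tr(H) = -18 < 0, so H is negative definite and the point is a local maximum.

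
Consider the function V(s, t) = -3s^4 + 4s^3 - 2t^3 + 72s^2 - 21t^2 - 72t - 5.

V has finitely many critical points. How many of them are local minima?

V separates as a function of s plus a function of t, so ∇V=0 decouples.
∂V/∂s = -12s(s - 4)(s + 3) = 0 at s ∈ {-3, 0, 4}; ∂V/∂t = -6(t + 3)(t + 4) = 0 at t ∈ {-4, -3}.
The Hessian is diagonal: diag(V_ss, V_tt). Second derivatives: V_ss(-3)=-252, V_ss(0)=144, V_ss(4)=-336; V_tt(-4)=6, V_tt(-3)=-6.
Local minima occur where both diagonal entries positive: (0, -4). Count: 1.

1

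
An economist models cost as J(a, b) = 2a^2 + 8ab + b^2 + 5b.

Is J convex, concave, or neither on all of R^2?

neither

J is quadratic, so its Hessian is the constant matrix H = [[4, 8], [8, 2]].
det(H) = -56, tr(H) = 6.
det(H) < 0, so H is indefinite: neither convex nor concave.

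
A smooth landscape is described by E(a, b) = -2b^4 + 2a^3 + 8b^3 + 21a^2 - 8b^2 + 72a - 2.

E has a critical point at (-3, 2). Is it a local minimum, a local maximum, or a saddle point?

saddle point

The mixed partial ∂²E/∂a∂b is 0, so the Hessian at any point is diag(E_aa, E_bb) = diag(6(2a + 7), 8(-3b^2 + 6b - 2)).
At (-3, 2): H = diag(6, -16).
The eigenvalues have opposite signs, so H is indefinite: a saddle point.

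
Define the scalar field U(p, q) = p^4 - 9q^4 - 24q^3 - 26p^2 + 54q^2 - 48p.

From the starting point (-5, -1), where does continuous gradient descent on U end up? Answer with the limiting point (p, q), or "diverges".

(-3, 0)

U is separable, so gradient descent decouples: p follows -∂U/∂p, q follows -∂U/∂q.
∂U/∂p = 4(p - 4)(p + 1)(p + 3); at p=-5 this is -288, so p increases.
∂U/∂q = -36q(q - 1)(q + 3); at q=-1 this is -144, so q increases.
p converges to its nearest critical value -3 (a local min of the p-part); q converges to 0. The iterate converges to (-3, 0).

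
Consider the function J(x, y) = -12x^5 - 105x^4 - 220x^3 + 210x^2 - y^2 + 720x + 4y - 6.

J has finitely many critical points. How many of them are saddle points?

J separates as a function of x plus a function of y, so ∇J=0 decouples.
∂J/∂x = -60(x - 1)(x + 1)(x + 3)(x + 4) = 0 at x ∈ {-4, -3, -1, 1}; ∂J/∂y = -2(y - 2) = 0 at y ∈ {2}.
The Hessian is diagonal: diag(J_xx, J_yy). Second derivatives: J_xx(-4)=900, J_xx(-3)=-480, J_xx(-1)=720, J_xx(1)=-2400; J_yy(2)=-2.
Saddle points occur where the two diagonal entries have opposite signs: (-4, 2), (-1, 2). Count: 2.

2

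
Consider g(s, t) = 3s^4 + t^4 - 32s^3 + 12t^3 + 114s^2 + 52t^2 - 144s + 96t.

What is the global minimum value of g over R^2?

g(s,t) separates as P(s) + Q(t), so its minimum is min P + min Q.
P'(s) = 12(s - 4)(s - 3)(s - 1) vanishes at s ∈ {1, 3, 4}; Q'(t) = 4(t + 2)(t + 3)(t + 4) vanishes at t ∈ {-4, -3, -2}.
Local minima of P (where P''>0): P(1)=-59, P(4)=-32. Local minima of Q: Q(-4)=-64, Q(-2)=-64.
So the global minimum of g is P(1) + Q(-4) = -59 − 64 = -123, attained at (1, -4).

-123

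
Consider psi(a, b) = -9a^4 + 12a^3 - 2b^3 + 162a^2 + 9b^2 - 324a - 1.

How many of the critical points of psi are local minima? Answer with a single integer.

1

psi separates as a function of a plus a function of b, so ∇psi=0 decouples.
∂psi/∂a = -36(a - 3)(a - 1)(a + 3) = 0 at a ∈ {-3, 1, 3}; ∂psi/∂b = -6b(b - 3) = 0 at b ∈ {0, 3}.
The Hessian is diagonal: diag(psi_aa, psi_bb). Second derivatives: psi_aa(-3)=-864, psi_aa(1)=288, psi_aa(3)=-432; psi_bb(0)=18, psi_bb(3)=-18.
Local minima occur where both diagonal entries positive: (1, 0). Count: 1.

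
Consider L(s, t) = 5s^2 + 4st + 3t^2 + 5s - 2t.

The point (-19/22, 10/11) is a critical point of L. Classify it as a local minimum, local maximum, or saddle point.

The Hessian of L is constant: H = [[10, 4], [4, 6]].
det(H) = 10·6 − 4² = 44.
det(H) > 0 and tr(H) = 16 > 0, so H is positive definite and the point is a local minimum.

local minimum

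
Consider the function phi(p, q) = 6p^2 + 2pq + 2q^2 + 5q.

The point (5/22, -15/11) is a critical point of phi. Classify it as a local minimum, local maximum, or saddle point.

local minimum

The Hessian of phi is constant: H = [[12, 2], [2, 4]].
det(H) = 12·4 − 2² = 44.
det(H) > 0 and tr(H) = 16 > 0, so H is positive definite and the point is a local minimum.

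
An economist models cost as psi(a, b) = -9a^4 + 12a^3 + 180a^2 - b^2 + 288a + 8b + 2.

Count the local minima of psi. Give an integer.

0

psi separates as a function of a plus a function of b, so ∇psi=0 decouples.
∂psi/∂a = -36(a - 4)(a + 1)(a + 2) = 0 at a ∈ {-2, -1, 4}; ∂psi/∂b = -2(b - 4) = 0 at b ∈ {4}.
The Hessian is diagonal: diag(psi_aa, psi_bb). Second derivatives: psi_aa(-2)=-216, psi_aa(-1)=180, psi_aa(4)=-1080; psi_bb(4)=-2.
Local minima occur where both diagonal entries positive: none. Count: 0.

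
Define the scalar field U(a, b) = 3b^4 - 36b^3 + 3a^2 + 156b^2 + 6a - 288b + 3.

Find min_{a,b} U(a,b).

U(a,b) separates as P(a) + Q(b) + 3, so its minimum is min P + min Q + 3.
P'(a) = 6a + 6 vanishes at a ∈ {-1}; Q'(b) = 12(b - 4)(b - 3)(b - 2) vanishes at b ∈ {2, 3, 4}.
Local minima of P (where P''>0): P(-1)=-3. Local minima of Q: Q(2)=-192, Q(4)=-192.
So the global minimum of U is P(-1) + Q(2) + 3 = -3 − 192 + 3 = -192, attained at (-1, 2).

-192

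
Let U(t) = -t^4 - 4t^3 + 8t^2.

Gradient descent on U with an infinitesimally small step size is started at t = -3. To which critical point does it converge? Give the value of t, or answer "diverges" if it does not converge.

U'(t) = -4t(t - 1)(t + 4), so U'(-3) = -48.
Gradient descent moves in the -U' direction, i.e. t is increasing.
The nearest critical point in that direction is t = 0, where U'' = 16 > 0 (a local minimum). The iterate converges there.

0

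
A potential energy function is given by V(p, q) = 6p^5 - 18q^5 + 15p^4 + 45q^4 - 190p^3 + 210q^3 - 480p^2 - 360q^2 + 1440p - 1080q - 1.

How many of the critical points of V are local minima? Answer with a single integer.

4

V separates as a function of p plus a function of q, so ∇V=0 decouples.
∂V/∂p = 30(p - 4)(p - 1)(p + 3)(p + 4) = 0 at p ∈ {-4, -3, 1, 4}; ∂V/∂q = -90(q - 3)(q - 2)(q + 1)(q + 2) = 0 at q ∈ {-2, -1, 2, 3}.
The Hessian is diagonal: diag(V_pp, V_qq). Second derivatives: V_pp(-4)=-1200, V_pp(-3)=840, V_pp(1)=-1800, V_pp(4)=5040; V_qq(-2)=1800, V_qq(-1)=-1080, V_qq(2)=1080, V_qq(3)=-1800.
Local minima occur where both diagonal entries positive: (-3, -2), (-3, 2), (4, -2), (4, 2). Count: 4.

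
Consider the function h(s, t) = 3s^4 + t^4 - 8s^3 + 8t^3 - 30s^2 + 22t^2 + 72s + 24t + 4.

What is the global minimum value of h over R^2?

h(s,t) separates as P(s) + Q(t) + 4, so its minimum is min P + min Q + 4.
P'(s) = 12(s - 3)(s - 1)(s + 2) vanishes at s ∈ {-2, 1, 3}; Q'(t) = 4(t + 1)(t + 2)(t + 3) vanishes at t ∈ {-3, -2, -1}.
Local minima of P (where P''>0): P(-2)=-152, P(3)=-27. Local minima of Q: Q(-3)=-9, Q(-1)=-9.
So the global minimum of h is P(-2) + Q(-3) + 4 = -152 − 9 + 4 = -157, attained at (-2, -3).

-157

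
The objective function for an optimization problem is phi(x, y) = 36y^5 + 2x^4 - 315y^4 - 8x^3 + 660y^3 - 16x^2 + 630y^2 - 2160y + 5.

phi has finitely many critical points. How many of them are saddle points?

6

phi separates as a function of x plus a function of y, so ∇phi=0 decouples.
∂phi/∂x = 8x(x - 4)(x + 1) = 0 at x ∈ {-1, 0, 4}; ∂phi/∂y = 180(y - 4)(y - 3)(y - 1)(y + 1) = 0 at y ∈ {-1, 1, 3, 4}.
The Hessian is diagonal: diag(phi_xx, phi_yy). Second derivatives: phi_xx(-1)=40, phi_xx(0)=-32, phi_xx(4)=160; phi_yy(-1)=-7200, phi_yy(1)=2160, phi_yy(3)=-1440, phi_yy(4)=2700.
Saddle points occur where the two diagonal entries have opposite signs: (-1, -1), (-1, 3), (0, 1), (0, 4), (4, -1), (4, 3). Count: 6.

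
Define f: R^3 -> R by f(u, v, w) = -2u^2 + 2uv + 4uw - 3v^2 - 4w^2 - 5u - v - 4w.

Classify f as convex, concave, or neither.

f is quadratic, so its Hessian is the constant matrix H = [[-4, 2, 4], [2, -6, 0], [4, 0, -8]].
Leading principal minors: -4, 20, -64.
Signs alternate −, +, − ⇒ H ≺ 0 ⇒ concave.

concave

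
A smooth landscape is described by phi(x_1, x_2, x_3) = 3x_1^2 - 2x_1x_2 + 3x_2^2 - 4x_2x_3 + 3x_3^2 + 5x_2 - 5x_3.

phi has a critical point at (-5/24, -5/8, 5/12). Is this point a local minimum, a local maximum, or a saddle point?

The Hessian is constant: H = [[6, -2, 0], [-2, 6, -4], [0, -4, 6]].
Leading principal minors: Δ₁ = 6, Δ₂ = 32, Δ₃ = 96.
All leading minors are positive, so H is positive definite: a local minimum.

local minimum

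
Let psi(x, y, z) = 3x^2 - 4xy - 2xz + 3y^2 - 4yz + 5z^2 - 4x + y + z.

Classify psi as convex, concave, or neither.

psi is quadratic, so its Hessian is the constant matrix H = [[6, -4, -2], [-4, 6, -4], [-2, -4, 10]].
Leading principal minors: 6, 20, 16.
All positive ⇒ H ≻ 0 ⇒ convex.

convex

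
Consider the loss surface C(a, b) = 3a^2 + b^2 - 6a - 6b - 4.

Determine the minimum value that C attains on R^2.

C(a,b) separates as P(a) + Q(b) − 4, so its minimum is min P + min Q − 4.
P'(a) = 6a - 6 vanishes at a ∈ {1}; Q'(b) = 2b - 6 vanishes at b ∈ {3}.
Local minima of P (where P''>0): P(1)=-3. Local minima of Q: Q(3)=-9.
So the global minimum of C is P(1) + Q(3) − 4 = -3 − 9 − 4 = -16, attained at (1, 3).

-16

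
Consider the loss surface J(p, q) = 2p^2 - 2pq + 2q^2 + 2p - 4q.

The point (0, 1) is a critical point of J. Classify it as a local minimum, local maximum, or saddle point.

The Hessian of J is constant: H = [[4, -2], [-2, 4]].
det(H) = 4·4 − (-2)² = 12.
det(H) > 0 and tr(H) = 8 > 0, so H is positive definite and the point is a local minimum.

local minimum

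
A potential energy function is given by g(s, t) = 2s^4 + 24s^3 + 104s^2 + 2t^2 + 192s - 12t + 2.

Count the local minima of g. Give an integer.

g separates as a function of s plus a function of t, so ∇g=0 decouples.
∂g/∂s = 8(s + 2)(s + 3)(s + 4) = 0 at s ∈ {-4, -3, -2}; ∂g/∂t = 4(t - 3) = 0 at t ∈ {3}.
The Hessian is diagonal: diag(g_ss, g_tt). Second derivatives: g_ss(-4)=16, g_ss(-3)=-8, g_ss(-2)=16; g_tt(3)=4.
Local minima occur where both diagonal entries positive: (-4, 3), (-2, 3). Count: 2.

2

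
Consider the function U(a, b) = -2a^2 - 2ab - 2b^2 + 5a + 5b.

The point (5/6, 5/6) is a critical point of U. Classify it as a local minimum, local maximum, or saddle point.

The Hessian of U is constant: H = [[-4, -2], [-2, -4]].
det(H) = (-4)·(-4) − (-2)² = 12.
det(H) > 0 and tr(H) = -8 < 0, so H is negative definite and the point is a local maximum.

local maximum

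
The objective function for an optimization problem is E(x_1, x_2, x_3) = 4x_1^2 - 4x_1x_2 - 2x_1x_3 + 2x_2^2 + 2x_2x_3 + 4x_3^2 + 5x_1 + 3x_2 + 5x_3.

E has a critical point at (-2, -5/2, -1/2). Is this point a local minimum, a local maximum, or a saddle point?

local minimum

The Hessian is constant: H = [[8, -4, -2], [-4, 4, 2], [-2, 2, 8]].
Leading principal minors: Δ₁ = 8, Δ₂ = 16, Δ₃ = 112.
All leading minors are positive, so H is positive definite: a local minimum.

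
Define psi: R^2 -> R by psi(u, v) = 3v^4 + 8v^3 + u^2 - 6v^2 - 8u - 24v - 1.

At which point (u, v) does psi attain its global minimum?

(4, 1)

psi(u,v) separates as P(u) + Q(v) − 1, so its minimum is min P + min Q − 1.
P'(u) = 2u - 8 vanishes at u ∈ {4}; Q'(v) = 12(v - 1)(v + 1)(v + 2) vanishes at v ∈ {-2, -1, 1}.
Local minima of P (where P''>0): P(4)=-16. Local minima of Q: Q(-2)=8, Q(1)=-19.
So the global minimum of psi is P(4) + Q(1) − 1 = -16 − 19 − 1 = -36, attained at (4, 1).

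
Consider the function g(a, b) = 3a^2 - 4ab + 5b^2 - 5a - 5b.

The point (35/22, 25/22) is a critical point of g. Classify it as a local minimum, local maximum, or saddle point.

The Hessian of g is constant: H = [[6, -4], [-4, 10]].
det(H) = 6·10 − (-4)² = 44.
det(H) > 0 and tr(H) = 16 > 0, so H is positive definite and the point is a local minimum.

local minimum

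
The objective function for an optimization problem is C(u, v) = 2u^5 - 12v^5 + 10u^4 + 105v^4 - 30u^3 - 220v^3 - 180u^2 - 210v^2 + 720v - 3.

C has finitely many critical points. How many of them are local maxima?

4

C separates as a function of u plus a function of v, so ∇C=0 decouples.
∂C/∂u = 10u(u - 3)(u + 3)(u + 4) = 0 at u ∈ {-4, -3, 0, 3}; ∂C/∂v = -60(v - 4)(v - 3)(v - 1)(v + 1) = 0 at v ∈ {-1, 1, 3, 4}.
The Hessian is diagonal: diag(C_uu, C_vv). Second derivatives: C_uu(-4)=-280, C_uu(-3)=180, C_uu(0)=-360, C_uu(3)=1260; C_vv(-1)=2400, C_vv(1)=-720, C_vv(3)=480, C_vv(4)=-900.
Local maxima occur where both diagonal entries negative: (-4, 1), (-4, 4), (0, 1), (0, 4). Count: 4.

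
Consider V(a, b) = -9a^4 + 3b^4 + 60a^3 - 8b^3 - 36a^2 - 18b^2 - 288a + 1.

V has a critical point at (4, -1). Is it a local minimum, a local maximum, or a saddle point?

The mixed partial ∂²V/∂a∂b is 0, so the Hessian at any point is diag(V_aa, V_bb) = diag(36(-3a^2 + 10a - 2), 12(3b^2 - 4b - 3)).
At (4, -1): H = diag(-360, 48).
The eigenvalues have opposite signs, so H is indefinite: a saddle point.

saddle point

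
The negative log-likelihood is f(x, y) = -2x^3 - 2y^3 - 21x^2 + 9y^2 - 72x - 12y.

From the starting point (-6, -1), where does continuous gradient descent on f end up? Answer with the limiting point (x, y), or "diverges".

f is separable, so gradient descent decouples: x follows -∂f/∂x, y follows -∂f/∂y.
∂f/∂x = -6(x + 3)(x + 4); at x=-6 this is -36, so x increases.
∂f/∂y = -6(y - 2)(y - 1); at y=-1 this is -36, so y increases.
x converges to its nearest critical value -4 (a local min of the x-part); y converges to 1. The iterate converges to (-4, 1).

(-4, 1)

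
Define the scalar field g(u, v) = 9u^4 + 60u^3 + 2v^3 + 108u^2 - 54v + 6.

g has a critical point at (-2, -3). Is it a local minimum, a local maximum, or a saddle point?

local maximum

The mixed partial ∂²g/∂u∂v is 0, so the Hessian at any point is diag(g_uu, g_vv) = diag(36(3u^2 + 10u + 6), 12v).
At (-2, -3): H = diag(-72, -36).
Both eigenvalues are negative, so H is negative definite: a local maximum.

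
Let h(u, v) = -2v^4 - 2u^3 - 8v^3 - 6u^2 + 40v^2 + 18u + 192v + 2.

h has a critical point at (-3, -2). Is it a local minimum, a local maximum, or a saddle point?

The mixed partial ∂²h/∂u∂v is 0, so the Hessian at any point is diag(h_uu, h_vv) = diag(-12(u + 1), 8(-3v^2 - 6v + 10)).
At (-3, -2): H = diag(24, 80).
Both eigenvalues are positive, so H is positive definite: a local minimum.

local minimum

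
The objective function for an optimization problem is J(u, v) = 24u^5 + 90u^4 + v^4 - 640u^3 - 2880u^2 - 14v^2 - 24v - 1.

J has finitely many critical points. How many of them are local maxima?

J separates as a function of u plus a function of v, so ∇J=0 decouples.
∂J/∂u = 120u(u - 4)(u + 3)(u + 4) = 0 at u ∈ {-4, -3, 0, 4}; ∂J/∂v = 4(v - 3)(v + 1)(v + 2) = 0 at v ∈ {-2, -1, 3}.
The Hessian is diagonal: diag(J_uu, J_vv). Second derivatives: J_uu(-4)=-3840, J_uu(-3)=2520, J_uu(0)=-5760, J_uu(4)=26880; J_vv(-2)=20, J_vv(-1)=-16, J_vv(3)=80.
Local maxima occur where both diagonal entries negative: (-4, -1), (0, -1). Count: 2.

2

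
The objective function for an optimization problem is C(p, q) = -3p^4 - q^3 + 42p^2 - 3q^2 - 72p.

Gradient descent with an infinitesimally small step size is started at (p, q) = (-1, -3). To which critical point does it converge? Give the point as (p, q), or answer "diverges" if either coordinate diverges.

C is separable, so gradient descent decouples: p follows -∂C/∂p, q follows -∂C/∂q.
∂C/∂p = -12(p - 2)(p - 1)(p + 3); at p=-1 this is -144, so p increases.
∂C/∂q = -3q(q + 2); at q=-3 this is -9, so q increases.
p converges to its nearest critical value 1 (a local min of the p-part); q converges to -2. The iterate converges to (1, -2).

(1, -2)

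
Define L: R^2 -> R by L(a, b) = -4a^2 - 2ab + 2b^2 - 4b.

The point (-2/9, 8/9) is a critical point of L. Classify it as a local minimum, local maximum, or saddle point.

saddle point

The Hessian of L is constant: H = [[-8, -2], [-2, 4]].
det(H) = (-8)·4 − (-2)² = -36.
Since det(H) < 0, H is indefinite and the critical point is a saddle point.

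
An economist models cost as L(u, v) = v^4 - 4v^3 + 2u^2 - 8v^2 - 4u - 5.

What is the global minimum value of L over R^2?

-135

L(u,v) separates as P(u) + Q(v) − 5, so its minimum is min P + min Q − 5.
P'(u) = 4u - 4 vanishes at u ∈ {1}; Q'(v) = 4v(v - 4)(v + 1) vanishes at v ∈ {-1, 0, 4}.
Local minima of P (where P''>0): P(1)=-2. Local minima of Q: Q(-1)=-3, Q(4)=-128.
So the global minimum of L is P(1) + Q(4) − 5 = -2 − 128 − 5 = -135, attained at (1, 4).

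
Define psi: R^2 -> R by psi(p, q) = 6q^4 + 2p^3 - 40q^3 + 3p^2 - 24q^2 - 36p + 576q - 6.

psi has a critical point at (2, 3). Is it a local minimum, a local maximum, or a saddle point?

The mixed partial ∂²psi/∂p∂q is 0, so the Hessian at any point is diag(psi_pp, psi_qq) = diag(6(2p + 1), 24(3q^2 - 10q - 2)).
At (2, 3): H = diag(30, -120).
The eigenvalues have opposite signs, so H is indefinite: a saddle point.

saddle point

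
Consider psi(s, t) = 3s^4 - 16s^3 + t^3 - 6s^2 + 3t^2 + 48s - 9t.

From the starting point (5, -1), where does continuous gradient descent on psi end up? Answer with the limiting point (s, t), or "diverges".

(4, 1)

psi is separable, so gradient descent decouples: s follows -∂psi/∂s, t follows -∂psi/∂t.
∂psi/∂s = 12(s - 4)(s - 1)(s + 1); at s=5 this is 288, so s decreases.
∂psi/∂t = 3(t - 1)(t + 3); at t=-1 this is -12, so t increases.
s converges to its nearest critical value 4 (a local min of the s-part); t converges to 1. The iterate converges to (4, 1).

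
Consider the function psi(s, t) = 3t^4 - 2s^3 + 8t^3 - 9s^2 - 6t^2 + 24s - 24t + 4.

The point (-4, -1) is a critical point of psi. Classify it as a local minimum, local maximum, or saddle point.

saddle point

The mixed partial ∂²psi/∂s∂t is 0, so the Hessian at any point is diag(psi_ss, psi_tt) = diag(-6(2s + 3), 12(3t^2 + 4t - 1)).
At (-4, -1): H = diag(30, -24).
The eigenvalues have opposite signs, so H is indefinite: a saddle point.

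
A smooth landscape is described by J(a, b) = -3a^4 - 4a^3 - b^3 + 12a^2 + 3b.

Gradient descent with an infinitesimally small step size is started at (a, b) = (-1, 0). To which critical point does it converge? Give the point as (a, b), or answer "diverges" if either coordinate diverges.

J is separable, so gradient descent decouples: a follows -∂J/∂a, b follows -∂J/∂b.
∂J/∂a = -12a(a - 1)(a + 2); at a=-1 this is -24, so a increases.
∂J/∂b = -3(b - 1)(b + 1); at b=0 this is 3, so b decreases.
a converges to its nearest critical value 0 (a local min of the a-part); b converges to -1. The iterate converges to (0, -1).

(0, -1)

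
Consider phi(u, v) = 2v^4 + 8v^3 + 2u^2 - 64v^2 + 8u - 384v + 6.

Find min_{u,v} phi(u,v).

-1538

phi(u,v) separates as P(u) + Q(v) + 6, so its minimum is min P + min Q + 6.
P'(u) = 4u + 8 vanishes at u ∈ {-2}; Q'(v) = 8(v - 4)(v + 3)(v + 4) vanishes at v ∈ {-4, -3, 4}.
Local minima of P (where P''>0): P(-2)=-8. Local minima of Q: Q(-4)=512, Q(4)=-1536.
So the global minimum of phi is P(-2) + Q(4) + 6 = -8 − 1536 + 6 = -1538, attained at (-2, 4).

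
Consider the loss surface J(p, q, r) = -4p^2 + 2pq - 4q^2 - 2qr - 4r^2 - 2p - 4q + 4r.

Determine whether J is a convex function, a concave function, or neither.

concave

J is quadratic, so its Hessian is the constant matrix H = [[-8, 2, 0], [2, -8, -2], [0, -2, -8]].
Leading principal minors: -8, 60, -448.
Signs alternate −, +, − ⇒ H ≺ 0 ⇒ concave.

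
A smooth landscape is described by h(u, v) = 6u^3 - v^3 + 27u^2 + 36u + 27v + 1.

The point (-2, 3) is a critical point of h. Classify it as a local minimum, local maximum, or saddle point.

local maximum

The mixed partial ∂²h/∂u∂v is 0, so the Hessian at any point is diag(h_uu, h_vv) = diag(18(2u + 3), -6v).
At (-2, 3): H = diag(-18, -18).
Both eigenvalues are negative, so H is negative definite: a local maximum.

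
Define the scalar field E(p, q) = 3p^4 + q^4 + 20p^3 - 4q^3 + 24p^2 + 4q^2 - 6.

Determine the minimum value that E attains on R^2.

-134

E(p,q) separates as A(p) + B(q) − 6, so its minimum is min A + min B − 6.
A'(p) = 12p(p + 1)(p + 4) vanishes at p ∈ {-4, -1, 0}; B'(q) = 4q(q - 2)(q - 1) vanishes at q ∈ {0, 1, 2}.
Local minima of A (where A''>0): A(-4)=-128, A(0)=0. Local minima of B: B(0)=0, B(2)=0.
So the global minimum of E is A(-4) + B(0) − 6 = -128 + 0 − 6 = -134, attained at (-4, 0).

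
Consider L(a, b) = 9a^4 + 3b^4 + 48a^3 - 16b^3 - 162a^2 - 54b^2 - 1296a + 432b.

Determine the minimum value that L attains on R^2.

L(a,b) separates as P(a) + Q(b), so its minimum is min P + min Q.
P'(a) = 36(a - 3)(a + 3)(a + 4) vanishes at a ∈ {-4, -3, 3}; Q'(b) = 12(b - 4)(b - 3)(b + 3) vanishes at b ∈ {-3, 3, 4}.
Local minima of P (where P''>0): P(-4)=1824, P(3)=-3321. Local minima of Q: Q(-3)=-1107, Q(4)=608.
So the global minimum of L is P(3) + Q(-3) = -3321 − 1107 = -4428, attained at (3, -3).

-4428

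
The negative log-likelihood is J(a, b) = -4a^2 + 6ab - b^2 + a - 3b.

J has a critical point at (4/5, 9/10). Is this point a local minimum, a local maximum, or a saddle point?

saddle point

The Hessian of J is constant: H = [[-8, 6], [6, -2]].
det(H) = (-8)·(-2) − 6² = -20.
Since det(H) < 0, H is indefinite and the critical point is a saddle point.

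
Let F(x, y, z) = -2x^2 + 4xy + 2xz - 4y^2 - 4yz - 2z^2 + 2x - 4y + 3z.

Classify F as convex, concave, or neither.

concave

F is quadratic, so its Hessian is the constant matrix H = [[-4, 4, 2], [4, -8, -4], [2, -4, -4]].
Leading principal minors: -4, 16, -32.
Signs alternate −, +, − ⇒ H ≺ 0 ⇒ concave.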